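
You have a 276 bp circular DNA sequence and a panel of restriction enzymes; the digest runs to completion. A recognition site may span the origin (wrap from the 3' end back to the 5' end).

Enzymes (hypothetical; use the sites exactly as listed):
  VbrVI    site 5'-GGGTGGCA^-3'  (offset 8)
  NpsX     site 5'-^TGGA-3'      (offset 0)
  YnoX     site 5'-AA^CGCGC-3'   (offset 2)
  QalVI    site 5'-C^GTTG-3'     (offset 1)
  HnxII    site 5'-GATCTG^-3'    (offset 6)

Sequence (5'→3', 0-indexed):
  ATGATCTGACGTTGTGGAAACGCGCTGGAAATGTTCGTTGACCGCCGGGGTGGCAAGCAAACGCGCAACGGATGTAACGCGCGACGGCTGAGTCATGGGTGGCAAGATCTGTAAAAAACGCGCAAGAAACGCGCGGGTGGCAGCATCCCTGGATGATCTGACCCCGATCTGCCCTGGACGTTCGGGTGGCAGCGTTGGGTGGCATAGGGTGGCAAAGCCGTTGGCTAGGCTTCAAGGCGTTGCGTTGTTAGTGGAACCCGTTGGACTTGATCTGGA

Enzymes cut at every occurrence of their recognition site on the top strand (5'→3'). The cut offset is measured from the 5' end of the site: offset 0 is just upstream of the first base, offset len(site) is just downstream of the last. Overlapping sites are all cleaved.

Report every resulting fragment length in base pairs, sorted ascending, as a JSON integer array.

Site scan:
  VbrVI GGGTGGCA/8: at [47, 96, 134, 183, 196, 206] ⇒ [55, 104, 142, 191, 204, 214]
  NpsX TGGA/0: at [14, 25, 149, 174, 251, 261, 272] ⇒ [14, 25, 149, 174, 251, 261, 272]
  YnoX AACGCGC/2: at [18, 59, 75, 116, 127] ⇒ [20, 61, 77, 118, 129]
  QalVI CGTTG/1: at [9, 35, 192, 218, 237, 242, 258] ⇒ [10, 36, 193, 219, 238, 243, 259]
  HnxII GATCTG/6: at [2, 105, 154, 165, 268] ⇒ [8, 111, 160, 171, 274]

All cut coordinates (distinct, sorted): [8, 10, 14, 20, 25, 36, 55, 61, 77, 104, 111, 118, 129, 142, 149, 160, 171, 174, 191, 193, 204, 214, 219, 238, 243, 251, 259, 261, 272, 274]

Fragments:
  8→10: 2 bp
  10→14: 4 bp
  14→20: 6 bp
  20→25: 5 bp
  25→36: 11 bp
  36→55: 19 bp
  55→61: 6 bp
  61→77: 16 bp
  77→104: 27 bp
  104→111: 7 bp
  111→118: 7 bp
  118→129: 11 bp
  129→142: 13 bp
  142→149: 7 bp
  149→160: 11 bp
  160→171: 11 bp
  171→174: 3 bp
  174→191: 17 bp
  191→193: 2 bp
  193→204: 11 bp
  204→214: 10 bp
  214→219: 5 bp
  219→238: 19 bp
  238→243: 5 bp
  243→251: 8 bp
  251→259: 8 bp
  259→261: 2 bp
  261→272: 11 bp
  272→274: 2 bp
  274→8 (wrap): 276-274+8 = 10 bp

[2,2,2,2,3,4,5,5,5,6,6,7,7,7,8,8,10,10,11,11,11,11,11,11,13,16,17,19,19,27]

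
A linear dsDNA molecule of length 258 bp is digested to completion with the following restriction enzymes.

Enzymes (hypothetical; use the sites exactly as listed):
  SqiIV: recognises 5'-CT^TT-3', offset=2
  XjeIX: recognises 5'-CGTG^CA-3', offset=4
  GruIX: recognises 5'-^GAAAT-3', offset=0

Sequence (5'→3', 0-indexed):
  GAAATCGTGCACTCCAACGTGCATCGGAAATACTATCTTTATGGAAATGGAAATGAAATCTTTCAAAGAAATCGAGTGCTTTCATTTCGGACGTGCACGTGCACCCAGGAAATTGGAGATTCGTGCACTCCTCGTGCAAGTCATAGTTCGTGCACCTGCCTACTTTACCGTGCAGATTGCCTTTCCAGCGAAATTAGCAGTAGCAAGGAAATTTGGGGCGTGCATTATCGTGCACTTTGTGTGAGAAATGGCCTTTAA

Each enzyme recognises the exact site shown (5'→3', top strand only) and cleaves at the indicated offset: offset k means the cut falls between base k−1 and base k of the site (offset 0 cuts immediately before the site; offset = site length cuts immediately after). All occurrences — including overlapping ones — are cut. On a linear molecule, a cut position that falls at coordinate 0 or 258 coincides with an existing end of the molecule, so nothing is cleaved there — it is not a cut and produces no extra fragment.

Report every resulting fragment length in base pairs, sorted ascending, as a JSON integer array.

Scan for sites:
  SqiIV (CTTT, off=2): starts [36, 59, 78, 162, 180, 234, 252] → cuts [38, 61, 80, 164, 182, 236, 254]
  XjeIX (CGTGCA, off=4): starts [5, 17, 91, 97, 121, 132, 148, 168, 218, 228] → cuts [9, 21, 95, 101, 125, 136, 152, 172, 222, 232]
  GruIX (GAAAT, off=0): starts [0, 26, 43, 49, 54, 67, 108, 189, 207, 244] → cuts [26, 43, 49, 54, 67, 108, 189, 207, 244] (position 0 is a terminus of the linear molecule — no cut)

Pooled cuts: [9, 21, 26, 38, 43, 49, 54, 61, 67, 80, 95, 101, 108, 125, 136, 152, 164, 172, 182, 189, 207, 222, 232, 236, 244, 254]

Fragment lengths:
  [0,9): 9 bp
  [9,21): 12 bp
  [21,26): 5 bp
  [26,38): 12 bp
  [38,43): 5 bp
  [43,49): 6 bp
  [49,54): 5 bp
  [54,61): 7 bp
  [61,67): 6 bp
  [67,80): 13 bp
  [80,95): 15 bp
  [95,101): 6 bp
  [101,108): 7 bp
  [108,125): 17 bp
  [125,136): 11 bp
  [136,152): 16 bp
  [152,164): 12 bp
  [164,172): 8 bp
  [172,182): 10 bp
  [182,189): 7 bp
  [189,207): 18 bp
  [207,222): 15 bp
  [222,232): 10 bp
  [232,236): 4 bp
  [236,244): 8 bp
  [244,254): 10 bp
  [254,258): 4 bp

[4,4,5,5,5,6,6,6,7,7,7,8,8,9,10,10,10,11,12,12,12,13,15,15,16,17,18]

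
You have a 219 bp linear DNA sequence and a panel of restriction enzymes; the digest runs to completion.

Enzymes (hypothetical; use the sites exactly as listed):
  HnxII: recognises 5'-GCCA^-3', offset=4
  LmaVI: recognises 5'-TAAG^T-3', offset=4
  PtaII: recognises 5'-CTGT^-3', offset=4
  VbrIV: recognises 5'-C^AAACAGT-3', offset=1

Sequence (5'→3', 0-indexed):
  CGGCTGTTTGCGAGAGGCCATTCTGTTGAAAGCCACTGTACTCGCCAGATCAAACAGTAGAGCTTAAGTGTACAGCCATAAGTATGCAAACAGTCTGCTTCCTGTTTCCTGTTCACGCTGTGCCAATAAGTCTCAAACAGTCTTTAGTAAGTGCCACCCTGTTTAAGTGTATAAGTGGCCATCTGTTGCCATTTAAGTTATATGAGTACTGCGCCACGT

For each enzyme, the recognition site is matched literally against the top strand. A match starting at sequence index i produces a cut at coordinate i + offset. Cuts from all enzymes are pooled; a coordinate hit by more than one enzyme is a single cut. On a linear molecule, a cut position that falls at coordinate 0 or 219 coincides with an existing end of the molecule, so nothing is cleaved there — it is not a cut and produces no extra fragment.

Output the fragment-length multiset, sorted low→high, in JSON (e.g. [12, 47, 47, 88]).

Scan for sites:
  HnxII GCCA/4: at [16, 31, 43, 74, 121, 152, 177, 187, 212] ⇒ [20, 35, 47, 78, 125, 156, 181, 191, 216]
  LmaVI TAAGT/4: at [64, 78, 126, 147, 163, 171, 193] ⇒ [68, 82, 130, 151, 167, 175, 197]
  PtaII CTGT/4: at [3, 22, 35, 101, 108, 117, 158, 182] ⇒ [7, 26, 39, 105, 112, 121, 162, 186]
  VbrIV CAAACAGT/1: at [50, 86, 133] ⇒ [51, 87, 134]

All cut coordinates (distinct, sorted): [7, 20, 26, 35, 39, 47, 51, 68, 78, 82, 87, 105, 112, 121, 125, 130, 134, 151, 156, 162, 167, 175, 181, 186, 191, 197, 216]

Fragment lengths:
  [0,7): 7 bp
  [7,20): 13 bp
  [20,26): 6 bp
  [26,35): 9 bp
  [35,39): 4 bp
  [39,47): 8 bp
  [47,51): 4 bp
  [51,68): 17 bp
  [68,78): 10 bp
  [78,82): 4 bp
  [82,87): 5 bp
  [87,105): 18 bp
  [105,112): 7 bp
  [112,121): 9 bp
  [121,125): 4 bp
  [125,130): 5 bp
  [130,134): 4 bp
  [134,151): 17 bp
  [151,156): 5 bp
  [156,162): 6 bp
  [162,167): 5 bp
  [167,175): 8 bp
  [175,181): 6 bp
  [181,186): 5 bp
  [186,191): 5 bp
  [191,197): 6 bp
  [197,216): 19 bp
  [216,219): 3 bp

[3,4,4,4,4,4,5,5,5,5,5,5,6,6,6,6,7,7,8,8,9,9,10,13,17,17,18,19]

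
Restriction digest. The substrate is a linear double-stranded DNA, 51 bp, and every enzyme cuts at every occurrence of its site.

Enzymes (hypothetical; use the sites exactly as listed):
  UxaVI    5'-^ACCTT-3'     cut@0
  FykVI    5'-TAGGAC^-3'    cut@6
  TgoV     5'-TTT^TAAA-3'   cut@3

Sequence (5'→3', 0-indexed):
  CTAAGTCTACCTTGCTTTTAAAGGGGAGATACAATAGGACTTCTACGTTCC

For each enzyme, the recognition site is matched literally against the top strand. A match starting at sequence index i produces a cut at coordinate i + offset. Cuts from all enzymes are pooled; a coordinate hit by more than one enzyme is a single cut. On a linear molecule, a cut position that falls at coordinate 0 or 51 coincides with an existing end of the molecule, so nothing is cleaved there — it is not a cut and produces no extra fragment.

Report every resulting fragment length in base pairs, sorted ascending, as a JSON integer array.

Scan for sites:
  UxaVI (ACCTT, off=0): starts [8] → cuts [8]
  FykVI (TAGGAC, off=6): starts [34] → cuts [40]
  TgoV (TTTTAAA, off=3): starts [15] → cuts [18]

Pooled cuts: [8, 18, 40]

Fragment lengths:
  [0,8): 8 bp
  [8,18): 10 bp
  [18,40): 22 bp
  [40,51): 11 bp

[8,10,11,22]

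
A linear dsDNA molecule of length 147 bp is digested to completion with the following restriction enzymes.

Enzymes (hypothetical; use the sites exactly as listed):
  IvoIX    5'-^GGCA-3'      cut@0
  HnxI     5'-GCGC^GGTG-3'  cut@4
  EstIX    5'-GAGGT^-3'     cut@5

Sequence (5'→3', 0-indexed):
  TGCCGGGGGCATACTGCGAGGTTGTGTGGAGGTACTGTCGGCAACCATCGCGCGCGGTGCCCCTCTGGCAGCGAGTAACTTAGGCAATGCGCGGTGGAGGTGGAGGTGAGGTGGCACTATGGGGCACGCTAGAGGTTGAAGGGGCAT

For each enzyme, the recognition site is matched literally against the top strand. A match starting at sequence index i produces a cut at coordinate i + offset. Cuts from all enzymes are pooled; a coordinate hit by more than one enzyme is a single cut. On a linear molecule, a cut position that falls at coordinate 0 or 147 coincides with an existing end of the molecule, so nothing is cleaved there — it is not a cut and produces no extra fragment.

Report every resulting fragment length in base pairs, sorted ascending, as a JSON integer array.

[5,5,6,6,6,7,9,10,10,11,11,14,15,16,16]

Site scan:
  IvoIX GGCA/0: at [7, 39, 66, 82, 112, 122, 142] ⇒ [7, 39, 66, 82, 112, 122, 142]
  HnxI GCGCGGTG/4: at [51, 88] ⇒ [55, 92]
  EstIX GAGGT/5: at [17, 28, 96, 102, 107, 131] ⇒ [22, 33, 101, 107, 112, 136]

All cut coordinates (distinct, sorted): [7, 22, 33, 39, 55, 66, 82, 92, 101, 107, 112, 122, 136, 142]

Fragment lengths:
  [0,7): 7 bp
  [7,22): 15 bp
  [22,33): 11 bp
  [33,39): 6 bp
  [39,55): 16 bp
  [55,66): 11 bp
  [66,82): 16 bp
  [82,92): 10 bp
  [92,101): 9 bp
  [101,107): 6 bp
  [107,112): 5 bp
  [112,122): 10 bp
  [122,136): 14 bp
  [136,142): 6 bp
  [142,147): 5 bp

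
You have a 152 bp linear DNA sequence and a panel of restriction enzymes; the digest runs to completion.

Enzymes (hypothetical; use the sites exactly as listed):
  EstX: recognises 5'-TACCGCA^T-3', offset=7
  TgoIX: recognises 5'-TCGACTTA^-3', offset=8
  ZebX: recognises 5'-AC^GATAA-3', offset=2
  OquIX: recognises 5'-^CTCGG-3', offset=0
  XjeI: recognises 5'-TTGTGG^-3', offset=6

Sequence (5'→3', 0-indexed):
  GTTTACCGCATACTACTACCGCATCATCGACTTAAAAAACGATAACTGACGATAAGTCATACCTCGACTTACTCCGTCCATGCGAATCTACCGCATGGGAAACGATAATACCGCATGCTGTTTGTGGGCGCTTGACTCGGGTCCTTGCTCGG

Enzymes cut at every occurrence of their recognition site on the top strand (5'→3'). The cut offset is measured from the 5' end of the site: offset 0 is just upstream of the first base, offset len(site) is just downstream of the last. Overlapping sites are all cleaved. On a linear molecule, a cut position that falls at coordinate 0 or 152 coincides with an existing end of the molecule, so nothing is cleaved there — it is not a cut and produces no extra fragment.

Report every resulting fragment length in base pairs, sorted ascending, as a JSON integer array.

Per-enzyme occurrences:
  EstX TACCGCAT/7: at [3, 16, 88, 108] ⇒ [10, 23, 95, 115]
  TgoIX TCGACTTA/8: at [26, 63] ⇒ [34, 71]
  ZebX ACGATAA/2: at [38, 48, 101] ⇒ [40, 50, 103]
  OquIX CTCGG/0: at [135, 147] ⇒ [135, 147]
  XjeI TTGTGG/6: at [121] ⇒ [127]

Pooled cuts: [10, 23, 34, 40, 50, 71, 95, 103, 115, 127, 135, 147]

Fragments:
  [0,10): 10 bp
  [10,23): 13 bp
  [23,34): 11 bp
  [34,40): 6 bp
  [40,50): 10 bp
  [50,71): 21 bp
  [71,95): 24 bp
  [95,103): 8 bp
  [103,115): 12 bp
  [115,127): 12 bp
  [127,135): 8 bp
  [135,147): 12 bp
  [147,152): 5 bp

[5,6,8,8,10,10,11,12,12,12,13,21,24]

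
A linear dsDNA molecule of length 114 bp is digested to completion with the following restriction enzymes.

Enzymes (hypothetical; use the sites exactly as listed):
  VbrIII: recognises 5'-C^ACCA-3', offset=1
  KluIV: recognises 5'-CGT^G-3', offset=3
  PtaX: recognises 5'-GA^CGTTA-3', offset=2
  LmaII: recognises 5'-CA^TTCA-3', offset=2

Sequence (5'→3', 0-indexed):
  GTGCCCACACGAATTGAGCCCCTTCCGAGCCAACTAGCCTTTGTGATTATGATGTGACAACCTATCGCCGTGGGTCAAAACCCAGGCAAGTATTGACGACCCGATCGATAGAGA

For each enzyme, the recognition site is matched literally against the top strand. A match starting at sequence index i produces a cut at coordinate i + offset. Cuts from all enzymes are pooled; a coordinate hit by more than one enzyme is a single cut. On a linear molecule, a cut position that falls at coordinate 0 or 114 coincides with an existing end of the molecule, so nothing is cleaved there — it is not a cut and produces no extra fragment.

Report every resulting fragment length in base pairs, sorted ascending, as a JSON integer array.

Site scan:
  VbrIII (CACCA, off=1): no sites
  KluIV (CGTG, off=3): starts [68] → cuts [71]
  PtaX (GACGTTA, off=2): no sites
  LmaII (CATTCA, off=2): no sites

All cut coordinates (distinct, sorted): [71]

Fragments:
  [0,71): 71 bp
  [71,114): 43 bp

[43,71]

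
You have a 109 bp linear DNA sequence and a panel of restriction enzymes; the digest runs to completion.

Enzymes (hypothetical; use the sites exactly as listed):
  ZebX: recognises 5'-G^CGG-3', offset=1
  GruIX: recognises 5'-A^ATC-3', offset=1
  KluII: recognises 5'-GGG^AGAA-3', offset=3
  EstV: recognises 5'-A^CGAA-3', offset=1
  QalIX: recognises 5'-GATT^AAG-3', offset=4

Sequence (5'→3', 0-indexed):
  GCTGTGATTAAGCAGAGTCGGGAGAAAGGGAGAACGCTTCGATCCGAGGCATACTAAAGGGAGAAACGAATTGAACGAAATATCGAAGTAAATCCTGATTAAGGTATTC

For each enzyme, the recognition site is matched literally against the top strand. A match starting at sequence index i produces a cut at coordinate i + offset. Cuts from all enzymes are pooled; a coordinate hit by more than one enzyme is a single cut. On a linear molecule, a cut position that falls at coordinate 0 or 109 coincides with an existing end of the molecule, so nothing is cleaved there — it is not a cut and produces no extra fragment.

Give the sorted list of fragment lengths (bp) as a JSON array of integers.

[5,8,9,9,9,9,13,16,31]

Per-enzyme occurrences:
  ZebX (GCGG, off=1): no sites
  GruIX AATC/1: at [90] ⇒ [91]
  KluII GGGAGAA/3: at [19, 27, 58] ⇒ [22, 30, 61]
  EstV ACGAA/1: at [65, 74] ⇒ [66, 75]
  QalIX GATTAAG/4: at [5, 96] ⇒ [9, 100]

Pooled cuts: [9, 22, 30, 61, 66, 75, 91, 100]

Fragments:
  [0,9): 9 bp
  [9,22): 13 bp
  [22,30): 8 bp
  [30,61): 31 bp
  [61,66): 5 bp
  [66,75): 9 bp
  [75,91): 16 bp
  [91,100): 9 bp
  [100,109): 9 bp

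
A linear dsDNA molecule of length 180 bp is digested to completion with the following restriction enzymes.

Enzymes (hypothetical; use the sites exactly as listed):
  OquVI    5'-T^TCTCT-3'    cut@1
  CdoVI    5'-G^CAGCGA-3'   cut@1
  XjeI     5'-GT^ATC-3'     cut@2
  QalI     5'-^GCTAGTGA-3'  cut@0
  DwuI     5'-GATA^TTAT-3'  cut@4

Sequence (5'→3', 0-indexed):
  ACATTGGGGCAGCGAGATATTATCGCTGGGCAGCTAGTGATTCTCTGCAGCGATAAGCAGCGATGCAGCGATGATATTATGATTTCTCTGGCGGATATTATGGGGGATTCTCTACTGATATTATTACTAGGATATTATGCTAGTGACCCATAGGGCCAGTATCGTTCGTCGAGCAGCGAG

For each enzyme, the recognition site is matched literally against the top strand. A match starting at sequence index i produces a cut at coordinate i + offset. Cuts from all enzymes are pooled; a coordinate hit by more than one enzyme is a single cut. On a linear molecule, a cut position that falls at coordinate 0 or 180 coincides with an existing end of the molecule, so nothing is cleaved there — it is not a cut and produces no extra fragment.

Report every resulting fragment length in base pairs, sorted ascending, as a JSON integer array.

[4,6,7,8,8,9,9,10,10,11,11,12,13,13,13,14,22]

Site scan:
  OquVI TTCTCT/1: at [40, 83, 107] ⇒ [41, 84, 108]
  CdoVI GCAGCGA/1: at [8, 46, 56, 64, 172] ⇒ [9, 47, 57, 65, 173]
  XjeI GTATC/2: at [158] ⇒ [160]
  QalI GCTAGTGA/0: at [32, 138] ⇒ [32, 138]
  DwuI GATATTAT/4: at [15, 72, 93, 116, 130] ⇒ [19, 76, 97, 120, 134]

All cut coordinates (distinct, sorted): [9, 19, 32, 41, 47, 57, 65, 76, 84, 97, 108, 120, 134, 138, 160, 173]

Fragment lengths:
  [0,9): 9 bp
  [9,19): 10 bp
  [19,32): 13 bp
  [32,41): 9 bp
  [41,47): 6 bp
  [47,57): 10 bp
  [57,65): 8 bp
  [65,76): 11 bp
  [76,84): 8 bp
  [84,97): 13 bp
  [97,108): 11 bp
  [108,120): 12 bp
  [120,134): 14 bp
  [134,138): 4 bp
  [138,160): 22 bp
  [160,173): 13 bp
  [173,180): 7 bp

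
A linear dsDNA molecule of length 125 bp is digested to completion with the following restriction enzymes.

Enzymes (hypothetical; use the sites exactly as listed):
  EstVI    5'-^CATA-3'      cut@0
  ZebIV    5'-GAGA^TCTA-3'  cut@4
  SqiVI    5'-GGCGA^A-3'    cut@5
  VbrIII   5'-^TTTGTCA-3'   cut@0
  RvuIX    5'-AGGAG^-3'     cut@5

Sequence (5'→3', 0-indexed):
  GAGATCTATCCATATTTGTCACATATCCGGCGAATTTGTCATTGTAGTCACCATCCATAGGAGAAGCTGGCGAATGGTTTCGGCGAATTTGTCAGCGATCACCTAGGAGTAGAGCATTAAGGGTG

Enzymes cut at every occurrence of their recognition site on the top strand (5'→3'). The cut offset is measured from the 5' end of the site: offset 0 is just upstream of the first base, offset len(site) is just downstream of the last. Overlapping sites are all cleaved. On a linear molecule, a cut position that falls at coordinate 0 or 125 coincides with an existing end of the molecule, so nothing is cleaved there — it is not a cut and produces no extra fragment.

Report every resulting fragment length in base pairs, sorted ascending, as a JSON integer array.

Site scan:
  EstVI CATA/0: at [10, 21, 55] ⇒ [10, 21, 55]
  ZebIV GAGATCTA/4: at [0] ⇒ [4]
  SqiVI GGCGAA/5: at [28, 68, 81] ⇒ [33, 73, 86]
  VbrIII TTTGTCA/0: at [14, 34, 87] ⇒ [14, 34, 87]
  RvuIX AGGAG/5: at [58, 104] ⇒ [63, 109]

Pooled cuts: [4, 10, 14, 21, 33, 34, 55, 63, 73, 86, 87, 109]

Fragments:
  [0,4): 4 bp
  [4,10): 6 bp
  [10,14): 4 bp
  [14,21): 7 bp
  [21,33): 12 bp
  [33,34): 1 bp
  [34,55): 21 bp
  [55,63): 8 bp
  [63,73): 10 bp
  [73,86): 13 bp
  [86,87): 1 bp
  [87,109): 22 bp
  [109,125): 16 bp

[1,1,4,4,6,7,8,10,12,13,16,21,22]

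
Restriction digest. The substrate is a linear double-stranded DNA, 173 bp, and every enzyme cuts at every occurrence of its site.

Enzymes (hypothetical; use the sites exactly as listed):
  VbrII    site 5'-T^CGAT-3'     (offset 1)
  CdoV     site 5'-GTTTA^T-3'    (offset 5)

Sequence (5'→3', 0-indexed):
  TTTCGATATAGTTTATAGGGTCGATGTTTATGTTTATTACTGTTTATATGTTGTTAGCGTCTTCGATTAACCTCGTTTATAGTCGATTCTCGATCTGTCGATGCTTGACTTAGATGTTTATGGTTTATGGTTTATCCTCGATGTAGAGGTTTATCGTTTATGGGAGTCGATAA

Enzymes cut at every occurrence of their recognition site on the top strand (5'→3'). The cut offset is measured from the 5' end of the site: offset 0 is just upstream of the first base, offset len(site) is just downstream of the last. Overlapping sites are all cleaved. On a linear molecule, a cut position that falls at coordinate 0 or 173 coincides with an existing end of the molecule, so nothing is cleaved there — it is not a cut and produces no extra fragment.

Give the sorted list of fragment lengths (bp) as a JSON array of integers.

[3,4,4,6,6,6,7,7,7,7,7,8,9,10,12,15,16,17,22]

Scan for sites:
  VbrII TCGAT/1: at [2, 20, 62, 82, 89, 97, 137, 166] ⇒ [3, 21, 63, 83, 90, 98, 138, 167]
  CdoV GTTTAT/5: at [10, 25, 31, 41, 74, 115, 122, 129, 148, 155] ⇒ [15, 30, 36, 46, 79, 120, 127, 134, 153, 160]

Pooled cuts: [3, 15, 21, 30, 36, 46, 63, 79, 83, 90, 98, 120, 127, 134, 138, 153, 160, 167]

Fragment lengths:
  [0,3): 3 bp
  [3,15): 12 bp
  [15,21): 6 bp
  [21,30): 9 bp
  [30,36): 6 bp
  [36,46): 10 bp
  [46,63): 17 bp
  [63,79): 16 bp
  [79,83): 4 bp
  [83,90): 7 bp
  [90,98): 8 bp
  [98,120): 22 bp
  [120,127): 7 bp
  [127,134): 7 bp
  [134,138): 4 bp
  [138,153): 15 bp
  [153,160): 7 bp
  [160,167): 7 bp
  [167,173): 6 bp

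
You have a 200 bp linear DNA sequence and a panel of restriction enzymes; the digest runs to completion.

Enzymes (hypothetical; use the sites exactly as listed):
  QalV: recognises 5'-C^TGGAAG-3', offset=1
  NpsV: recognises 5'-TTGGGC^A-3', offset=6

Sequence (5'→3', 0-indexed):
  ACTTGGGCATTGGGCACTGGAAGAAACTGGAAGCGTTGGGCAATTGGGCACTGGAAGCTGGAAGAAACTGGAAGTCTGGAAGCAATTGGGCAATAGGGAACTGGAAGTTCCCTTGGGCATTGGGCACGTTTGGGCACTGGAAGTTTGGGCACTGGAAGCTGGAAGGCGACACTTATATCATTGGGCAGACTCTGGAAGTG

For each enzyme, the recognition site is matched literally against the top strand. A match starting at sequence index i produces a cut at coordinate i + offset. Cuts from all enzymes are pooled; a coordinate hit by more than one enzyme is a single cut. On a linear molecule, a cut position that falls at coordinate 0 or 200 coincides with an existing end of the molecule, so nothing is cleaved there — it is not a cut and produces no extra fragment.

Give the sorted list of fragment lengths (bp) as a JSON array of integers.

Scan for sites:
  QalV (CTGGAAG, off=1): starts [16, 26, 50, 57, 67, 75, 100, 136, 151, 158, 191] → cuts [17, 27, 51, 58, 68, 76, 101, 137, 152, 159, 192]
  NpsV (TTGGGCA, off=6): starts [2, 9, 35, 43, 85, 112, 119, 129, 144, 180] → cuts [8, 15, 41, 49, 91, 118, 125, 135, 150, 186]

All cut coordinates (distinct, sorted): [8, 15, 17, 27, 41, 49, 51, 58, 68, 76, 91, 101, 118, 125, 135, 137, 150, 152, 159, 186, 192]

Fragments:
  [0,8): 8 bp
  [8,15): 7 bp
  [15,17): 2 bp
  [17,27): 10 bp
  [27,41): 14 bp
  [41,49): 8 bp
  [49,51): 2 bp
  [51,58): 7 bp
  [58,68): 10 bp
  [68,76): 8 bp
  [76,91): 15 bp
  [91,101): 10 bp
  [101,118): 17 bp
  [118,125): 7 bp
  [125,135): 10 bp
  [135,137): 2 bp
  [137,150): 13 bp
  [150,152): 2 bp
  [152,159): 7 bp
  [159,186): 27 bp
  [186,192): 6 bp
  [192,200): 8 bp

[2,2,2,2,6,7,7,7,7,8,8,8,8,10,10,10,10,13,14,15,17,27]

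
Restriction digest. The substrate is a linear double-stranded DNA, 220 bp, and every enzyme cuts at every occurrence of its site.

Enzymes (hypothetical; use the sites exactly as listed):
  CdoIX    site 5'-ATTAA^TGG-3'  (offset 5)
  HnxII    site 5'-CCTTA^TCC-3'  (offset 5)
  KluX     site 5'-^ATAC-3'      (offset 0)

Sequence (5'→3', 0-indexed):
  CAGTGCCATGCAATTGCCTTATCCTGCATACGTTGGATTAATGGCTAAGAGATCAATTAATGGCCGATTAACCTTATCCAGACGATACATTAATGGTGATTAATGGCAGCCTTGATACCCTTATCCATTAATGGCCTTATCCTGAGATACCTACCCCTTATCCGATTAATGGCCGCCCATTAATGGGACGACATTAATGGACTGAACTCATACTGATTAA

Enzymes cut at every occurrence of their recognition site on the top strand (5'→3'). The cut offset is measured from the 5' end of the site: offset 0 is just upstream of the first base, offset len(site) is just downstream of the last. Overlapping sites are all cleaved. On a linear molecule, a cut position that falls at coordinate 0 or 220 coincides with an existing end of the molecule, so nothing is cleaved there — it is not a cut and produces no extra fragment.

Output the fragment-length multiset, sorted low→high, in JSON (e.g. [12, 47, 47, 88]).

[6,7,8,8,8,9,9,9,10,11,11,12,14,14,14,14,16,19,21]

Per-enzyme occurrences:
  CdoIX (ATTAATGG, off=5): starts [36, 55, 88, 98, 126, 164, 178, 192] → cuts [41, 60, 93, 103, 131, 169, 183, 197]
  HnxII (CCTTATCC, off=5): starts [16, 71, 118, 134, 155] → cuts [21, 76, 123, 139, 160]
  KluX (ATAC, off=0): starts [27, 84, 114, 146, 209] → cuts [27, 84, 114, 146, 209]

All cut coordinates (distinct, sorted): [21, 27, 41, 60, 76, 84, 93, 103, 114, 123, 131, 139, 146, 160, 169, 183, 197, 209]

Fragments:
  [0,21): 21 bp
  [21,27): 6 bp
  [27,41): 14 bp
  [41,60): 19 bp
  [60,76): 16 bp
  [76,84): 8 bp
  [84,93): 9 bp
  [93,103): 10 bp
  [103,114): 11 bp
  [114,123): 9 bp
  [123,131): 8 bp
  [131,139): 8 bp
  [139,146): 7 bp
  [146,160): 14 bp
  [160,169): 9 bp
  [169,183): 14 bp
  [183,197): 14 bp
  [197,209): 12 bp
  [209,220): 11 bp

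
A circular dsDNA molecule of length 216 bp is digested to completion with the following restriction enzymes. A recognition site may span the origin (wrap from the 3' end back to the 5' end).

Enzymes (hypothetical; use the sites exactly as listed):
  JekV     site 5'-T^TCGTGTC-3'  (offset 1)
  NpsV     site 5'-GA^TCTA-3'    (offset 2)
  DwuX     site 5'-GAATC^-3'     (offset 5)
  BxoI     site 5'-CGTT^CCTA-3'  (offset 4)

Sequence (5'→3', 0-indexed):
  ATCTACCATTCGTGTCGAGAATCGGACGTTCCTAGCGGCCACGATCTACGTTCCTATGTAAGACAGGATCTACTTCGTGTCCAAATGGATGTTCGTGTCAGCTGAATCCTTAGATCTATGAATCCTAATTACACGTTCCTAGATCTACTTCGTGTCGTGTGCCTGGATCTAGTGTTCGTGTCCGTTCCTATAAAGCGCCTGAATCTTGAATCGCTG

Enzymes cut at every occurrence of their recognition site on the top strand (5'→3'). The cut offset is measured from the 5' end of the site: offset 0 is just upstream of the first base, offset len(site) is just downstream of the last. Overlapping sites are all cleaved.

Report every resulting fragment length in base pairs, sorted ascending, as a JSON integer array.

[5,6,6,6,6,7,7,8,8,8,10,11,13,14,14,16,16,18,18,19]

Per-enzyme occurrences:
  JekV (TTCGTGTC, off=1): starts [8, 73, 91, 148, 174] → cuts [9, 74, 92, 149, 175]
  NpsV (GATCTA, off=2): starts [42, 66, 112, 141, 165, 215] → cuts [1, 44, 68, 114, 143, 167]
  DwuX (GAATC, off=5): starts [18, 103, 119, 200, 207] → cuts [23, 108, 124, 205, 212]
  BxoI (CGTTCCTA, off=4): starts [26, 48, 133, 182] → cuts [30, 52, 137, 186]

Pooled cuts: [1, 9, 23, 30, 44, 52, 68, 74, 92, 108, 114, 124, 137, 143, 149, 167, 175, 186, 205, 212]

Fragment lengths:
  1→9: 8 bp
  9→23: 14 bp
  23→30: 7 bp
  30→44: 14 bp
  44→52: 8 bp
  52→68: 16 bp
  68→74: 6 bp
  74→92: 18 bp
  92→108: 16 bp
  108→114: 6 bp
  114→124: 10 bp
  124→137: 13 bp
  137→143: 6 bp
  143→149: 6 bp
  149→167: 18 bp
  167→175: 8 bp
  175→186: 11 bp
  186→205: 19 bp
  205→212: 7 bp
  212→1 (wrap): 216-212+1 = 5 bp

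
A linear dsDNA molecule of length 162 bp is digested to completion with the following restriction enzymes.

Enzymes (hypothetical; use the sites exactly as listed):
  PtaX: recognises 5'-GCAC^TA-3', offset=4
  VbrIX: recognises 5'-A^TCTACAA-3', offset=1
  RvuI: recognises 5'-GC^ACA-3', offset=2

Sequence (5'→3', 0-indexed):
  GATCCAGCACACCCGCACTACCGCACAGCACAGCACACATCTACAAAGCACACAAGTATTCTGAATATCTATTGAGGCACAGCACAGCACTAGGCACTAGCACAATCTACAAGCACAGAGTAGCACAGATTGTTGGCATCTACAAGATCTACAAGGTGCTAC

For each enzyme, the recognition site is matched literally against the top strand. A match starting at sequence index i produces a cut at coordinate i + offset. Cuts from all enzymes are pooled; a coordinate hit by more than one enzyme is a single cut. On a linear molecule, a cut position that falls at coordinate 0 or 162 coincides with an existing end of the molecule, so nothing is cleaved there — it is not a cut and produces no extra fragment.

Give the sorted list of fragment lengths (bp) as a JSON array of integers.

Per-enzyme occurrences:
  PtaX (GCACTA, off=4): starts [14, 86, 93] → cuts [18, 90, 97]
  VbrIX (ATCTACAA, off=1): starts [38, 104, 137, 146] → cuts [39, 105, 138, 147]
  RvuI (GCACA, off=2): starts [6, 22, 27, 32, 47, 76, 81, 99, 112, 122] → cuts [8, 24, 29, 34, 49, 78, 83, 101, 114, 124]

All cut coordinates (distinct, sorted): [8, 18, 24, 29, 34, 39, 49, 78, 83, 90, 97, 101, 105, 114, 124, 138, 147]

Fragment lengths:
  [0,8): 8 bp
  [8,18): 10 bp
  [18,24): 6 bp
  [24,29): 5 bp
  [29,34): 5 bp
  [34,39): 5 bp
  [39,49): 10 bp
  [49,78): 29 bp
  [78,83): 5 bp
  [83,90): 7 bp
  [90,97): 7 bp
  [97,101): 4 bp
  [101,105): 4 bp
  [105,114): 9 bp
  [114,124): 10 bp
  [124,138): 14 bp
  [138,147): 9 bp
  [147,162): 15 bp

[4,4,5,5,5,5,6,7,7,8,9,9,10,10,10,14,15,29]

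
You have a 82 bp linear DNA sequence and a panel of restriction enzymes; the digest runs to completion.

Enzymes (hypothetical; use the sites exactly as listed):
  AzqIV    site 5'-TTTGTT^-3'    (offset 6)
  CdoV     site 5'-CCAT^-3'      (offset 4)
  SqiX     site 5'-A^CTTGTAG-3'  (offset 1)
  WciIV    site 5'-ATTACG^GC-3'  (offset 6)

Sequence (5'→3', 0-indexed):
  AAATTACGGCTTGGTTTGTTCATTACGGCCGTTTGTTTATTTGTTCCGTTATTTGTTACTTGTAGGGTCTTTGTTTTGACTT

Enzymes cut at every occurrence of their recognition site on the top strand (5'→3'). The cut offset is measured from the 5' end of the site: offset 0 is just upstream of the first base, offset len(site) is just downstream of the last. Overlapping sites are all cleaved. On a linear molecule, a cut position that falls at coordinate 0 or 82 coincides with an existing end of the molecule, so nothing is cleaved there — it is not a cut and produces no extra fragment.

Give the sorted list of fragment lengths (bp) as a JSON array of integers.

Scan for sites:
  AzqIV TTTGTT/6: at [14, 31, 39, 51, 69] ⇒ [20, 37, 45, 57, 75]
  CdoV (CCAT, off=4): no sites
  SqiX ACTTGTAG/1: at [57] ⇒ [58]
  WciIV ATTACGGC/6: at [2, 21] ⇒ [8, 27]

Pooled cuts: [8, 20, 27, 37, 45, 57, 58, 75]

Fragment lengths:
  [0,8): 8 bp
  [8,20): 12 bp
  [20,27): 7 bp
  [27,37): 10 bp
  [37,45): 8 bp
  [45,57): 12 bp
  [57,58): 1 bp
  [58,75): 17 bp
  [75,82): 7 bp

[1,7,7,8,8,10,12,12,17]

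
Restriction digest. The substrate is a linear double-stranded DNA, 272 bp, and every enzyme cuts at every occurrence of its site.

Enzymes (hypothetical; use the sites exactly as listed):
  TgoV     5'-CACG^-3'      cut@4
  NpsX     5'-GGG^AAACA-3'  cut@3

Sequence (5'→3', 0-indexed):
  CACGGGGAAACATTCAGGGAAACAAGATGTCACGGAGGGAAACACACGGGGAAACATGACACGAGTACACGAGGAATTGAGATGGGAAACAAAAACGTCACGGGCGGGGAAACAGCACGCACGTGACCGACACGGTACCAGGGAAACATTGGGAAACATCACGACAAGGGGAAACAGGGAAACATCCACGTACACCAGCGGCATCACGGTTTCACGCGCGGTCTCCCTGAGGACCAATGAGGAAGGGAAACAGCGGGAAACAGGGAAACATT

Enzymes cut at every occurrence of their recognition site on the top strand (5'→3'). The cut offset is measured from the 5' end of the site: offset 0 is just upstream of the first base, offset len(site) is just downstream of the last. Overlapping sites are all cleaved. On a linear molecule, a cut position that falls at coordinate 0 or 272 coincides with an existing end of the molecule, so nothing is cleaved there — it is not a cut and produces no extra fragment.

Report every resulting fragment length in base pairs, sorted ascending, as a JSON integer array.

[3,3,4,4,5,7,7,8,8,8,8,8,9,9,10,10,10,10,11,11,12,12,15,15,16,18,31]

Scan for sites:
  TgoV (CACG, off=4): starts [0, 30, 44, 59, 67, 98, 115, 119, 130, 159, 186, 204, 212] → cuts [4, 34, 48, 63, 71, 102, 119, 123, 134, 163, 190, 208, 216]
  NpsX (GGGAAACA, off=3): starts [4, 16, 36, 48, 83, 106, 140, 150, 168, 176, 244, 254, 262] → cuts [7, 19, 39, 51, 86, 109, 143, 153, 171, 179, 247, 257, 265]

All cut coordinates (distinct, sorted): [4, 7, 19, 34, 39, 48, 51, 63, 71, 86, 102, 109, 119, 123, 134, 143, 153, 163, 171, 179, 190, 208, 216, 247, 257, 265]

Fragment lengths:
  [0,4): 4 bp
  [4,7): 3 bp
  [7,19): 12 bp
  [19,34): 15 bp
  [34,39): 5 bp
  [39,48): 9 bp
  [48,51): 3 bp
  [51,63): 12 bp
  [63,71): 8 bp
  [71,86): 15 bp
  [86,102): 16 bp
  [102,109): 7 bp
  [109,119): 10 bp
  [119,123): 4 bp
  [123,134): 11 bp
  [134,143): 9 bp
  [143,153): 10 bp
  [153,163): 10 bp
  [163,171): 8 bp
  [171,179): 8 bp
  [179,190): 11 bp
  [190,208): 18 bp
  [208,216): 8 bp
  [216,247): 31 bp
  [247,257): 10 bp
  [257,265): 8 bp
  [265,272): 7 bp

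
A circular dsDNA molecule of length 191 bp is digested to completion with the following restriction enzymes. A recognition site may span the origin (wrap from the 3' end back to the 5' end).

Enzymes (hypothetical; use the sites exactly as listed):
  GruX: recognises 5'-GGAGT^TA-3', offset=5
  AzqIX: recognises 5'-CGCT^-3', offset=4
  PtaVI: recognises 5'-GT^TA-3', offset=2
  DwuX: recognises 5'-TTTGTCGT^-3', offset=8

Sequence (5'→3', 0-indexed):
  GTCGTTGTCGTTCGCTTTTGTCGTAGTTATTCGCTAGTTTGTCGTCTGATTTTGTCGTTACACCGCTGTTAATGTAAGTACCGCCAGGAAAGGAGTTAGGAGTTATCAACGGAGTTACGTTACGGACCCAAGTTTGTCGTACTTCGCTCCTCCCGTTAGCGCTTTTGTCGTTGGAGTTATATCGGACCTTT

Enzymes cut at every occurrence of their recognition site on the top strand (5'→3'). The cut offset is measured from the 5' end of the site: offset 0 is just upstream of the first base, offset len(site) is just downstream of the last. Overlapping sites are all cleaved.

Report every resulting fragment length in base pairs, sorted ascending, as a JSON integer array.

Scan for sites:
  GruX (GGAGTTA, off=5): starts [91, 98, 110, 172] → cuts [96, 103, 115, 177]
  AzqIX (CGCT, off=4): starts [12, 31, 63, 144, 159] → cuts [16, 35, 67, 148, 163]
  PtaVI (GTTA, off=2): starts [25, 56, 67, 94, 101, 113, 118, 154, 175] → cuts [27, 58, 69, 96, 103, 115, 120, 156, 177]
  DwuX (TTTGTCGT, off=8): starts [16, 37, 50, 132, 163, 188] → cuts [5, 24, 45, 58, 140, 171]

Pooled cuts: [5, 16, 24, 27, 35, 45, 58, 67, 69, 96, 103, 115, 120, 140, 148, 156, 163, 171, 177]

Fragments:
  5→16: 11 bp
  16→24: 8 bp
  24→27: 3 bp
  27→35: 8 bp
  35→45: 10 bp
  45→58: 13 bp
  58→67: 9 bp
  67→69: 2 bp
  69→96: 27 bp
  96→103: 7 bp
  103→115: 12 bp
  115→120: 5 bp
  120→140: 20 bp
  140→148: 8 bp
  148→156: 8 bp
  156→163: 7 bp
  163→171: 8 bp
  171→177: 6 bp
  177→5 (wrap): 191-177+5 = 19 bp

[2,3,5,6,7,7,8,8,8,8,8,9,10,11,12,13,19,20,27]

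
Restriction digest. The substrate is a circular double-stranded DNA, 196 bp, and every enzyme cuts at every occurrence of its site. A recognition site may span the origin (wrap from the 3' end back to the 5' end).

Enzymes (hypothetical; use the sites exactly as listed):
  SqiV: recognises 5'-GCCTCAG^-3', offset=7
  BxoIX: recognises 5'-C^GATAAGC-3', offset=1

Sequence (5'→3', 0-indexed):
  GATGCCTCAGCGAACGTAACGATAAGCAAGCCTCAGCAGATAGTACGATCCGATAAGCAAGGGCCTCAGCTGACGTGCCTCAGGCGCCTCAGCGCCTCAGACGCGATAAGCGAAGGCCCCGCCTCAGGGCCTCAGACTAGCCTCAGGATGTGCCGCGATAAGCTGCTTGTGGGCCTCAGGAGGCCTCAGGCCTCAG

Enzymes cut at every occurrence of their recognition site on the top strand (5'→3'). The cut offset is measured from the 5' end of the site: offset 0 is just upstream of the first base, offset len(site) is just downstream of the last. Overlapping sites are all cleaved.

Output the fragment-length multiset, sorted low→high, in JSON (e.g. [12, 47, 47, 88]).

[4,7,8,8,9,10,10,10,10,11,14,15,16,18,23,23]

Scan for sites:
  SqiV GCCTCAG/7: at [3, 29, 62, 76, 85, 93, 120, 128, 139, 172, 182, 189] ⇒ [0, 10, 36, 69, 83, 92, 100, 127, 135, 146, 179, 189]
  BxoIX CGATAAGC/1: at [19, 50, 103, 155] ⇒ [20, 51, 104, 156]

All cut coordinates (distinct, sorted): [0, 10, 20, 36, 51, 69, 83, 92, 100, 104, 127, 135, 146, 156, 179, 189]

Fragments:
  0→10: 10 bp
  10→20: 10 bp
  20→36: 16 bp
  36→51: 15 bp
  51→69: 18 bp
  69→83: 14 bp
  83→92: 9 bp
  92→100: 8 bp
  100→104: 4 bp
  104→127: 23 bp
  127→135: 8 bp
  135→146: 11 bp
  146→156: 10 bp
  156→179: 23 bp
  179→189: 10 bp
  189→0 (wrap): 196-189+0 = 7 bp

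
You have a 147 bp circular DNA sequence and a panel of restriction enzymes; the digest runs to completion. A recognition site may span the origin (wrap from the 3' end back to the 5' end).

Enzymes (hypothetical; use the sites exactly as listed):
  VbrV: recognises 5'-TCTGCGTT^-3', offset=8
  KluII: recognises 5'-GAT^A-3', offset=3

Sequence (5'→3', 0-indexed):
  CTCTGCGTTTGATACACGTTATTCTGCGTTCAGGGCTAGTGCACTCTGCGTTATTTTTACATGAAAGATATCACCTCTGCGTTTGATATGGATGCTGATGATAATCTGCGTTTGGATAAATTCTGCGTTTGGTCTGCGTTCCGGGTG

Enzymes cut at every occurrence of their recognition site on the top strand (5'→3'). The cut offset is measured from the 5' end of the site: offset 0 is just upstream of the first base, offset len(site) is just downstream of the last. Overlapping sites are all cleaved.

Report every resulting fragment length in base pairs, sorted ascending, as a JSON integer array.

[4,4,5,10,11,12,14,15,16,17,17,22]

Per-enzyme occurrences:
  VbrV (TCTGCGTT, off=8): starts [1, 22, 44, 75, 104, 121, 132] → cuts [9, 30, 52, 83, 112, 129, 140]
  KluII (GATA, off=3): starts [10, 66, 84, 99, 114] → cuts [13, 69, 87, 102, 117]

All cut coordinates (distinct, sorted): [9, 13, 30, 52, 69, 83, 87, 102, 112, 117, 129, 140]

Fragments:
  9→13: 4 bp
  13→30: 17 bp
  30→52: 22 bp
  52→69: 17 bp
  69→83: 14 bp
  83→87: 4 bp
  87→102: 15 bp
  102→112: 10 bp
  112→117: 5 bp
  117→129: 12 bp
  129→140: 11 bp
  140→9 (wrap): 147-140+9 = 16 bp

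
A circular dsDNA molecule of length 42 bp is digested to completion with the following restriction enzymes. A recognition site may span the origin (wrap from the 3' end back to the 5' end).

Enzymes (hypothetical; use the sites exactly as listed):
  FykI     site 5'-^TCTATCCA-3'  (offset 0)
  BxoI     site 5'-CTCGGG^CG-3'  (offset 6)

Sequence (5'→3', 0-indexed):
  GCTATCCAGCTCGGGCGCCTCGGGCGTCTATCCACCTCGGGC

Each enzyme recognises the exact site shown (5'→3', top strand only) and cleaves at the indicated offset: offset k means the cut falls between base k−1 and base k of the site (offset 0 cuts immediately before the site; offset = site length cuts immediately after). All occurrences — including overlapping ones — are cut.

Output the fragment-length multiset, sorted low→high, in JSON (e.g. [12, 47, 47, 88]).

Scan for sites:
  FykI TCTATCCA/0: at [26] ⇒ [26]
  BxoI CTCGGGCG/6: at [9, 18, 35] ⇒ [15, 24, 41]

Pooled cuts: [15, 24, 26, 41]

Fragments:
  15→24: 9 bp
  24→26: 2 bp
  26→41: 15 bp
  41→15 (wrap): 42-41+15 = 16 bp

[2,9,15,16]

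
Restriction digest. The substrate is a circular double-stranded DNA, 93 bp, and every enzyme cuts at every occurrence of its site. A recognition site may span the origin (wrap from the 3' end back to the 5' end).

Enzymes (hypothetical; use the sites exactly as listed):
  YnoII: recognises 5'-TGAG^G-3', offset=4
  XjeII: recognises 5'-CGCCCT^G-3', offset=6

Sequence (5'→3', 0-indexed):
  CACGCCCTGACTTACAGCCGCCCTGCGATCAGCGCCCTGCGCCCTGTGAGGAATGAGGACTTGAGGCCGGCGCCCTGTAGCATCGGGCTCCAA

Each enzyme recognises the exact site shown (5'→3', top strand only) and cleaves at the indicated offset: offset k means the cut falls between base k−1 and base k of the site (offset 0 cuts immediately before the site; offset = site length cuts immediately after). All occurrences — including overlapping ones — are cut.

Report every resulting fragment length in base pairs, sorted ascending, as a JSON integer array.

Site scan:
  YnoII TGAGG/4: at [46, 53, 61] ⇒ [50, 57, 65]
  XjeII CGCCCTG/6: at [2, 18, 32, 39, 70] ⇒ [8, 24, 38, 45, 76]

All cut coordinates (distinct, sorted): [8, 24, 38, 45, 50, 57, 65, 76]

Fragment lengths:
  8→24: 16 bp
  24→38: 14 bp
  38→45: 7 bp
  45→50: 5 bp
  50→57: 7 bp
  57→65: 8 bp
  65→76: 11 bp
  76→8 (wrap): 93-76+8 = 25 bp

[5,7,7,8,11,14,16,25]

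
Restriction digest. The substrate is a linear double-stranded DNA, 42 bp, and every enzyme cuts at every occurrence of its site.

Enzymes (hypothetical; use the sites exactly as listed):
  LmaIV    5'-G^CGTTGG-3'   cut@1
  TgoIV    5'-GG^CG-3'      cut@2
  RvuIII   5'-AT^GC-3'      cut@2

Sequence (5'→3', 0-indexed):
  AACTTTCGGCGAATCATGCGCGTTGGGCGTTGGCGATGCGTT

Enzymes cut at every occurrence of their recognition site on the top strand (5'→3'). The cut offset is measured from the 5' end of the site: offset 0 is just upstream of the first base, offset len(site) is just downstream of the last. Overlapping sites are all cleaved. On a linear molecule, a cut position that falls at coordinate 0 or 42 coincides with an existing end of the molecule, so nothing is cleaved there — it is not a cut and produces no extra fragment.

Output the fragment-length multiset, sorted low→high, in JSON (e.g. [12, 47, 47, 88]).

Scan for sites:
  LmaIV GCGTTGG/1: at [19, 26] ⇒ [20, 27]
  TgoIV GGCG/2: at [7, 25, 31] ⇒ [9, 27, 33]
  RvuIII ATGC/2: at [15, 35] ⇒ [17, 37]

Pooled cuts: [9, 17, 20, 27, 33, 37]

Fragment lengths:
  [0,9): 9 bp
  [9,17): 8 bp
  [17,20): 3 bp
  [20,27): 7 bp
  [27,33): 6 bp
  [33,37): 4 bp
  [37,42): 5 bp

[3,4,5,6,7,8,9]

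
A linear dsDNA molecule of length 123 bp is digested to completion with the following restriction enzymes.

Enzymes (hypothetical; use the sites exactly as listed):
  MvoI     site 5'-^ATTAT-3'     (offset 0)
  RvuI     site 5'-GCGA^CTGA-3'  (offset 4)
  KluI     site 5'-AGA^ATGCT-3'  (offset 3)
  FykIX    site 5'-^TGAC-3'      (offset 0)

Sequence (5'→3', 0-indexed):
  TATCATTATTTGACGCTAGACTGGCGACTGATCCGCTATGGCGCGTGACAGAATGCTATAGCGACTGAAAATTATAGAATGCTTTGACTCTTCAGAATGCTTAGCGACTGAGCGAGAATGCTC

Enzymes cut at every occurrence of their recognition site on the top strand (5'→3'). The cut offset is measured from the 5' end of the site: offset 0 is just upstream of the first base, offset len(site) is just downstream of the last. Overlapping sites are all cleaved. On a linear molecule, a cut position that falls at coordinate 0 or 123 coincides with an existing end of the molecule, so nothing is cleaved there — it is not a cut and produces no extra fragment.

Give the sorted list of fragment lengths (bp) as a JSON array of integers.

[4,6,6,6,6,7,8,10,11,12,12,17,18]

Per-enzyme occurrences:
  MvoI (ATTAT, off=0): starts [4, 70] → cuts [4, 70]
  RvuI (GCGACTGA, off=4): starts [23, 60, 103] → cuts [27, 64, 107]
  KluI (AGAATGCT, off=3): starts [49, 75, 93, 114] → cuts [52, 78, 96, 117]
  FykIX (TGAC, off=0): starts [10, 45, 84] → cuts [10, 45, 84]

Pooled cuts: [4, 10, 27, 45, 52, 64, 70, 78, 84, 96, 107, 117]

Fragment lengths:
  [0,4): 4 bp
  [4,10): 6 bp
  [10,27): 17 bp
  [27,45): 18 bp
  [45,52): 7 bp
  [52,64): 12 bp
  [64,70): 6 bp
  [70,78): 8 bp
  [78,84): 6 bp
  [84,96): 12 bp
  [96,107): 11 bp
  [107,117): 10 bp
  [117,123): 6 bp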